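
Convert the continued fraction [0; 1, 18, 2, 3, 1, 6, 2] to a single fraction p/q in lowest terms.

2416/2547

Fold from the inside: start with 2/1.
  6 + 1/2 = 13/2
  1 + 2/13 = 15/13
  3 + 13/15 = 58/15
  2 + 15/58 = 131/58
  18 + 58/131 = 2416/131
  1 + 131/2416 = 2547/2416
  0 + 2416/2547 = 2416/2547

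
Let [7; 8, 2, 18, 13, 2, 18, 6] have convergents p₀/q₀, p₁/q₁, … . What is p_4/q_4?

29176/4099

Using pₖ = aₖpₖ₋₁ + pₖ₋₂, qₖ = aₖqₖ₋₁ + qₖ₋₂ (with p₋₁=1, p₋₂=0, q₋₁=0, q₋₂=1):
  k=0: a=7, p=7, q=1
  k=1: a=8, p=57, q=8
  k=2: a=2, p=121, q=17
  k=3: a=18, p=2235, q=314
  k=4: a=13, p=29176, q=4099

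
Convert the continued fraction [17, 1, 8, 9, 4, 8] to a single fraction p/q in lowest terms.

Fold from the inside: start with 8/1.
  4 + 1/8 = 33/8
  9 + 8/33 = 305/33
  8 + 33/305 = 2473/305
  1 + 305/2473 = 2778/2473
  17 + 2473/2778 = 49699/2778

49699/2778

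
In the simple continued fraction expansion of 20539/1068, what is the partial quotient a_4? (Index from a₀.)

20539 = 19·1068 + 247   →  a_0 = 19
1068 = 4·247 + 80   →  a_1 = 4
247 = 3·80 + 7   →  a_2 = 3
80 = 11·7 + 3   →  a_3 = 11
7 = 2·3 + 1   →  a_4 = 2

2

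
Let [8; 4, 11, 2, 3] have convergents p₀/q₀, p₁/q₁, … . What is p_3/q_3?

Using pₖ = aₖpₖ₋₁ + pₖ₋₂, qₖ = aₖqₖ₋₁ + qₖ₋₂ (with p₋₁=1, p₋₂=0, q₋₁=0, q₋₂=1):
  k=0: a=8, p=8, q=1
  k=1: a=4, p=33, q=4
  k=2: a=11, p=371, q=45
  k=3: a=2, p=775, q=94

775/94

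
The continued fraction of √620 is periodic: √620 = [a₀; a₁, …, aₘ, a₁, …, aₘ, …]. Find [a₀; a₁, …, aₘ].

a₀ = ⌊√620⌋ = 24.
With m₀=0, d₀=1 and mₖ₊₁ = dₖaₖ − mₖ, dₖ₊₁ = (n − mₖ₊₁²)/dₖ, aₖ₊₁ = ⌊(a₀+mₖ₊₁)/dₖ₊₁⌋:
  k=1: m=24, d=44, a=1
  k=2: m=20, d=5, a=8
  k=3: m=20, d=44, a=1
  k=4: m=24, d=1, a=48
d=1 and a=2a₀=48 at k=4, so the next step gives (m, d) = (24, 44) again — its k=1 value — and the period has length 4.

[24; 1, 8, 1, 48]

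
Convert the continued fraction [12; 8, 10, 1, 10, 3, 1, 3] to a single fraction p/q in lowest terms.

Using pₖ = aₖpₖ₋₁ + pₖ₋₂ and qₖ = aₖqₖ₋₁ + qₖ₋₂:
  k=0: a=12, p=12, q=1
  k=1: a=8, p=97, q=8
  k=2: a=10, p=982, q=81
  k=3: a=1, p=1079, q=89
  k=4: a=10, p=11772, q=971
  k=5: a=3, p=36395, q=3002
  k=6: a=1, p=48167, q=3973
  k=7: a=3, p=180896, q=14921

180896/14921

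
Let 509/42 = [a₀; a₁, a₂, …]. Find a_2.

2

509 = 12·42 + 5   →  a_0 = 12
42 = 8·5 + 2   →  a_1 = 8
5 = 2·2 + 1   →  a_2 = 2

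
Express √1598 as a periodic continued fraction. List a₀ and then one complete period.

[39; 1, 38, 1, 78]

a₀ = ⌊√1598⌋ = 39.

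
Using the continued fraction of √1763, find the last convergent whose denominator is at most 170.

√1763 = [41; 1, 82, …] (period length 2).
Convergents:
  p_0/q_0 = 41/1
  p_1/q_1 = 42/1
  p_2/q_2 = 3485/83
  p_3/q_3 = 3527/84
  p_4/q_4 = 292699/6971
q_3 = 84 ≤ 170 < 6971 = q_4, so the answer is 3527/84.

3527/84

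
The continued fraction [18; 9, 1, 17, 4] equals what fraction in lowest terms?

13141/726

Using pₖ = aₖpₖ₋₁ + pₖ₋₂ and qₖ = aₖqₖ₋₁ + qₖ₋₂:
  k=0: a=18, p=18, q=1
  k=1: a=9, p=163, q=9
  k=2: a=1, p=181, q=10
  k=3: a=17, p=3240, q=179
  k=4: a=4, p=13141, q=726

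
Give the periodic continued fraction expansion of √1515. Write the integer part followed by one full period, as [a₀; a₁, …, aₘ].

[38; 1, 11, 1, 76]

a₀ = ⌊√1515⌋ = 38.
With m₀=0, d₀=1 and mₖ₊₁ = dₖaₖ − mₖ, dₖ₊₁ = (n − mₖ₊₁²)/dₖ, aₖ₊₁ = ⌊(a₀+mₖ₊₁)/dₖ₊₁⌋:
  k=1: m=38, d=71, a=1
  k=2: m=33, d=6, a=11
  k=3: m=33, d=71, a=1
  k=4: m=38, d=1, a=76
d=1 and a=2a₀=76 at k=4, so the next step gives (m, d) = (38, 71) again — its k=1 value — and the period has length 4.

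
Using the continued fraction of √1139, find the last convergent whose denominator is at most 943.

27303/809

√1139 = [33; 1, 2, 1, 66, …] (period length 4).
Convergents:
  p_0/q_0 = 33/1
  p_1/q_1 = 34/1
  p_2/q_2 = 101/3
  p_3/q_3 = 135/4
  p_4/q_4 = 9011/267
  p_5/q_5 = 9146/271
  p_6/q_6 = 27303/809
  p_7/q_7 = 36449/1080
q_6 = 809 ≤ 943 < 1080 = q_7, so the answer is 27303/809.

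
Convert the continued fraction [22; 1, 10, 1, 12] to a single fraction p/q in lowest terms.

Fold from the inside: start with 12/1.
  1 + 1/12 = 13/12
  10 + 12/13 = 142/13
  1 + 13/142 = 155/142
  22 + 142/155 = 3552/155

3552/155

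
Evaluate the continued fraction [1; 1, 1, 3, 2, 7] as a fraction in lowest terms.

Using pₖ = aₖpₖ₋₁ + pₖ₋₂ and qₖ = aₖqₖ₋₁ + qₖ₋₂:
  k=0: a=1, p=1, q=1
  k=1: a=1, p=2, q=1
  k=2: a=1, p=3, q=2
  k=3: a=3, p=11, q=7
  k=4: a=2, p=25, q=16
  k=5: a=7, p=186, q=119

186/119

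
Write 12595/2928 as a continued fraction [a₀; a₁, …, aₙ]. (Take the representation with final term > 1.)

12595 = 4·2928 + 883
2928 = 3·883 + 279
883 = 3·279 + 46
279 = 6·46 + 3
46 = 15·3 + 1
3 = 3·1 + 0  (stop)
So 12595/2928 = [4; 3, 3, 6, 15, 3].

[4; 3, 3, 6, 15, 3]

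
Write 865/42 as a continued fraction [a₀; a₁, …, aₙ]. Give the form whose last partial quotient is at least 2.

865 = 20*42 + 25
42 = 1*25 + 17
25 = 1*17 + 8
17 = 2*8 + 1
8 = 8*1 + 0  (stop)
So 865/42 = [20; 1, 1, 2, 8].

[20; 1, 1, 2, 8]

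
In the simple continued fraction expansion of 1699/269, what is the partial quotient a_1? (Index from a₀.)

3

1699 = 6·269 + 85   →  a_0 = 6
269 = 3·85 + 14   →  a_1 = 3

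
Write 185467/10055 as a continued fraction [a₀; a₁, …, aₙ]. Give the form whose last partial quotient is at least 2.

[18; 2, 4, 15, 12, 6]

185467 = 18×10055 + 4477
10055 = 2×4477 + 1101
4477 = 4×1101 + 73
1101 = 15×73 + 6
73 = 12×6 + 1
6 = 6×1 + 0  (stop)
So 185467/10055 = [18; 2, 4, 15, 12, 6].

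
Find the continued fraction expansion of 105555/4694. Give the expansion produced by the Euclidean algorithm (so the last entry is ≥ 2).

105555 = 22×4694 + 2287
4694 = 2×2287 + 120
2287 = 19×120 + 7
120 = 17×7 + 1
7 = 7×1 + 0  (stop)
So 105555/4694 = [22; 2, 19, 17, 7].

[22; 2, 19, 17, 7]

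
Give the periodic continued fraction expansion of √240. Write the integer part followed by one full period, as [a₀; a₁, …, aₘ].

[15; 2, 30]

a₀ = ⌊√240⌋ = 15.
With m₀=0, d₀=1 and mₖ₊₁ = dₖaₖ − mₖ, dₖ₊₁ = (n − mₖ₊₁²)/dₖ, aₖ₊₁ = ⌊(a₀+mₖ₊₁)/dₖ₊₁⌋:
  k=1: m=15, d=15, a=2
  k=2: m=15, d=1, a=30
d=1 and a=2a₀=30 at k=2, so the next step gives (m, d) = (15, 15) again — its k=1 value — and the period has length 2.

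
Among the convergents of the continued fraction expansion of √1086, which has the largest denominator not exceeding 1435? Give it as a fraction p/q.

47092/1429

√1086 = [32; 1, 20, 1, 64, …] (period length 4).
Convergents:
  p_0/q_0 = 32/1
  p_1/q_1 = 33/1
  p_2/q_2 = 692/21
  p_3/q_3 = 725/22
  p_4/q_4 = 47092/1429
  p_5/q_5 = 47817/1451
q_4 = 1429 ≤ 1435 < 1451 = q_5, so the answer is 47092/1429.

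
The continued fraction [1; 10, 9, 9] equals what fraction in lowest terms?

911/829

Fold from the inside: start with 9/1.
  9 + 1/9 = 82/9
  10 + 9/82 = 829/82
  1 + 82/829 = 911/829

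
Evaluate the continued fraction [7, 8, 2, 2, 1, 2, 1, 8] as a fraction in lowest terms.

13611/1912

Using pₖ = aₖpₖ₋₁ + pₖ₋₂ and qₖ = aₖqₖ₋₁ + qₖ₋₂:
  k=0: a=7, p=7, q=1
  k=1: a=8, p=57, q=8
  k=2: a=2, p=121, q=17
  k=3: a=2, p=299, q=42
  k=4: a=1, p=420, q=59
  k=5: a=2, p=1139, q=160
  k=6: a=1, p=1559, q=219
  k=7: a=8, p=13611, q=1912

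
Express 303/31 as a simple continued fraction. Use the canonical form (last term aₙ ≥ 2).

303 = 9·31 + 24
31 = 1·24 + 7
24 = 3·7 + 3
7 = 2·3 + 1
3 = 3·1 + 0  (stop)
So 303/31 = [9; 1, 3, 2, 3].

[9; 1, 3, 2, 3]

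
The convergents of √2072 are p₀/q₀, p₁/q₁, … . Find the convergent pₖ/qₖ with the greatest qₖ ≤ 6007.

216626/4759

√2072 = [45; 1, 1, 12, 1, 1, 90, …] (period length 6).
Convergents:
  p_0/q_0 = 45/1
  p_1/q_1 = 46/1
  p_2/q_2 = 91/2
  p_3/q_3 = 1138/25
  p_4/q_4 = 1229/27
  p_5/q_5 = 2367/52
  p_6/q_6 = 214259/4707
  p_7/q_7 = 216626/4759
  p_8/q_8 = 430885/9466
q_7 = 4759 ≤ 6007 < 9466 = q_8, so the answer is 216626/4759.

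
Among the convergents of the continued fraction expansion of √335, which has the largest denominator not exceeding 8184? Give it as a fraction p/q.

√335 = [18; 3, 3, 3, 36, …] (period length 4).
Convergents:
  p_0/q_0 = 18/1
  p_1/q_1 = 55/3
  p_2/q_2 = 183/10
  p_3/q_3 = 604/33
  p_4/q_4 = 21927/1198
  p_5/q_5 = 66385/3627
  p_6/q_6 = 221082/12079
q_5 = 3627 ≤ 8184 < 12079 = q_6, so the answer is 66385/3627.

66385/3627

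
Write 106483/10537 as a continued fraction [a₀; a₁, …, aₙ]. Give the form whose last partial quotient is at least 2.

[10; 9, 2, 7, 8, 9]

106483 = 10*10537 + 1113
10537 = 9*1113 + 520
1113 = 2*520 + 73
520 = 7*73 + 9
73 = 8*9 + 1
9 = 9*1 + 0  (stop)
So 106483/10537 = [10; 9, 2, 7, 8, 9].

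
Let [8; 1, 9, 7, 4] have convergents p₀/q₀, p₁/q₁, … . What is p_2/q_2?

89/10

Using pₖ = aₖpₖ₋₁ + pₖ₋₂, qₖ = aₖqₖ₋₁ + qₖ₋₂ (with p₋₁=1, p₋₂=0, q₋₁=0, q₋₂=1):
  k=0: a=8, p=8, q=1
  k=1: a=1, p=9, q=1
  k=2: a=9, p=89, q=10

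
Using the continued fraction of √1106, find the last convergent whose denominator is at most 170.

√1106 = [33; 3, 1, 8, 1, 3, 66, …] (period length 6).
Convergents:
  p_0/q_0 = 33/1
  p_1/q_1 = 100/3
  p_2/q_2 = 133/4
  p_3/q_3 = 1164/35
  p_4/q_4 = 1297/39
  p_5/q_5 = 5055/152
  p_6/q_6 = 334927/10071
q_5 = 152 ≤ 170 < 10071 = q_6, so the answer is 5055/152.

5055/152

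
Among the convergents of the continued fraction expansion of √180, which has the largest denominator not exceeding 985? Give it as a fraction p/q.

8667/646

√180 = [13; 2, 2, 2, 26, …] (period length 4).
Convergents:
  p_0/q_0 = 13/1
  p_1/q_1 = 27/2
  p_2/q_2 = 67/5
  p_3/q_3 = 161/12
  p_4/q_4 = 4253/317
  p_5/q_5 = 8667/646
  p_6/q_6 = 21587/1609
q_5 = 646 ≤ 985 < 1609 = q_6, so the answer is 8667/646.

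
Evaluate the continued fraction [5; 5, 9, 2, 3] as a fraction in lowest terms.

1751/337

Fold from the inside: start with 3/1.
  2 + 1/3 = 7/3
  9 + 3/7 = 66/7
  5 + 7/66 = 337/66
  5 + 66/337 = 1751/337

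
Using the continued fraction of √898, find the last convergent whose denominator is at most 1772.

√898 = [29; 1, 28, 1, 58, …] (period length 4).
Convergents:
  p_0/q_0 = 29/1
  p_1/q_1 = 30/1
  p_2/q_2 = 869/29
  p_3/q_3 = 899/30
  p_4/q_4 = 53011/1769
  p_5/q_5 = 53910/1799
q_4 = 1769 ≤ 1772 < 1799 = q_5, so the answer is 53011/1769.

53011/1769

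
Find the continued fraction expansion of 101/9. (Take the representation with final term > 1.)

101 = 11*9 + 2
9 = 4*2 + 1
2 = 2*1 + 0  (stop)
So 101/9 = [11; 4, 2].

[11; 4, 2]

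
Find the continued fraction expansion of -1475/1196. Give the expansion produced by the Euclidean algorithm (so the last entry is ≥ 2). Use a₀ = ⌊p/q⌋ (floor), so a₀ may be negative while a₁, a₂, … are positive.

[-2; 1, 3, 3, 2, 19, 2]

-1475 = -2*1196 + 917
1196 = 1*917 + 279
917 = 3*279 + 80
279 = 3*80 + 39
80 = 2*39 + 2
39 = 19*2 + 1
2 = 2*1 + 0  (stop)
So -1475/1196 = [-2; 1, 3, 3, 2, 19, 2].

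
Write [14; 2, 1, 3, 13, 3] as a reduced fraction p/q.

Using pₖ = aₖpₖ₋₁ + pₖ₋₂ and qₖ = aₖqₖ₋₁ + qₖ₋₂:
  k=0: a=14, p=14, q=1
  k=1: a=2, p=29, q=2
  k=2: a=1, p=43, q=3
  k=3: a=3, p=158, q=11
  k=4: a=13, p=2097, q=146
  k=5: a=3, p=6449, q=449

6449/449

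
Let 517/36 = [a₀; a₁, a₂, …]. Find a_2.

517 = 14·36 + 13   →  a_0 = 14
36 = 2·13 + 10   →  a_1 = 2
13 = 1·10 + 3   →  a_2 = 1

1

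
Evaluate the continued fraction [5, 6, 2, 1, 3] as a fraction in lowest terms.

361/70

Fold from the inside: start with 3/1.
  1 + 1/3 = 4/3
  2 + 3/4 = 11/4
  6 + 4/11 = 70/11
  5 + 11/70 = 361/70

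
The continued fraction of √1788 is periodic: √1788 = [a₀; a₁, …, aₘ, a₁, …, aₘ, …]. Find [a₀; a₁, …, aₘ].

[42; 3, 1, 1, 20, 1, 1, 3, 84]

a₀ = ⌊√1788⌋ = 42.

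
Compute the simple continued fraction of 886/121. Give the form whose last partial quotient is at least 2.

[7; 3, 9, 1, 3]

886 = 7·121 + 39
121 = 3·39 + 4
39 = 9·4 + 3
4 = 1·3 + 1
3 = 3·1 + 0  (stop)
So 886/121 = [7; 3, 9, 1, 3].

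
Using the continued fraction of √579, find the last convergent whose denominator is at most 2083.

18504/769

√579 = [24; 16, 48, …] (period length 2).
Convergents:
  p_0/q_0 = 24/1
  p_1/q_1 = 385/16
  p_2/q_2 = 18504/769
  p_3/q_3 = 296449/12320
q_2 = 769 ≤ 2083 < 12320 = q_3, so the answer is 18504/769.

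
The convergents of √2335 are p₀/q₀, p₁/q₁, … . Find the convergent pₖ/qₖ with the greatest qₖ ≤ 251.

4204/87

√2335 = [48; 3, 9, 3, 96, …] (period length 4).
Convergents:
  p_0/q_0 = 48/1
  p_1/q_1 = 145/3
  p_2/q_2 = 1353/28
  p_3/q_3 = 4204/87
  p_4/q_4 = 404937/8380
q_3 = 87 ≤ 251 < 8380 = q_4, so the answer is 4204/87.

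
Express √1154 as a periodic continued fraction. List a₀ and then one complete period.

[33; 1, 32, 1, 66]

a₀ = ⌊√1154⌋ = 33.
With m₀=0, d₀=1 and mₖ₊₁ = dₖaₖ − mₖ, dₖ₊₁ = (n − mₖ₊₁²)/dₖ, aₖ₊₁ = ⌊(a₀+mₖ₊₁)/dₖ₊₁⌋:
  k=1: m=33, d=65, a=1
  k=2: m=32, d=2, a=32
  k=3: m=32, d=65, a=1
  k=4: m=33, d=1, a=66
d=1 and a=2a₀=66 at k=4, so the next step gives (m, d) = (33, 65) again — its k=1 value — and the period has length 4.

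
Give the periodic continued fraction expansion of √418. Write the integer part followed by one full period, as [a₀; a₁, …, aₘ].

[20; 2, 4, 20, 4, 2, 40]

a₀ = ⌊√418⌋ = 20.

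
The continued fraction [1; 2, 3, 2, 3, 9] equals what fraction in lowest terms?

Fold from the inside: start with 9/1.
  3 + 1/9 = 28/9
  2 + 9/28 = 65/28
  3 + 28/65 = 223/65
  2 + 65/223 = 511/223
  1 + 223/511 = 734/511

734/511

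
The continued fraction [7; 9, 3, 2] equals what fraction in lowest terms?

462/65

Fold from the inside: start with 2/1.
  3 + 1/2 = 7/2
  9 + 2/7 = 65/7
  7 + 7/65 = 462/65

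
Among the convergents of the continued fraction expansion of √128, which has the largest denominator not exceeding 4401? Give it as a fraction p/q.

√128 = [11; 3, 5, 3, 22, …] (period length 4).
Convergents:
  p_0/q_0 = 11/1
  p_1/q_1 = 34/3
  p_2/q_2 = 181/16
  p_3/q_3 = 577/51
  p_4/q_4 = 12875/1138
  p_5/q_5 = 39202/3465
  p_6/q_6 = 208885/18463
q_5 = 3465 ≤ 4401 < 18463 = q_6, so the answer is 39202/3465.

39202/3465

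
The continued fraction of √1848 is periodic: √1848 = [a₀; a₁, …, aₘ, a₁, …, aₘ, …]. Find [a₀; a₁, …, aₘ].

a₀ = ⌊√1848⌋ = 42.
With m₀=0, d₀=1 and mₖ₊₁ = dₖaₖ − mₖ, dₖ₊₁ = (n − mₖ₊₁²)/dₖ, aₖ₊₁ = ⌊(a₀+mₖ₊₁)/dₖ₊₁⌋:
  k=1: m=42, d=84, a=1
  k=2: m=42, d=1, a=84
d=1 and a=2a₀=84 at k=2, so the next step gives (m, d) = (42, 84) again — its k=1 value — and the period has length 2.

[42; 1, 84]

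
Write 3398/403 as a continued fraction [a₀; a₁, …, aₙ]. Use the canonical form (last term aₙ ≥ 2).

3398 = 8*403 + 174
403 = 2*174 + 55
174 = 3*55 + 9
55 = 6*9 + 1
9 = 9*1 + 0  (stop)
So 3398/403 = [8; 2, 3, 6, 9].

[8; 2, 3, 6, 9]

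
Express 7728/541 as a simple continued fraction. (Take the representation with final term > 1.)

[14; 3, 1, 1, 18, 1, 3]

7728 = 14·541 + 154
541 = 3·154 + 79
154 = 1·79 + 75
79 = 1·75 + 4
75 = 18·4 + 3
4 = 1·3 + 1
3 = 3·1 + 0  (stop)
So 7728/541 = [14; 3, 1, 1, 18, 1, 3].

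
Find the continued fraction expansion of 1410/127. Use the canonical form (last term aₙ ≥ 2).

[11; 9, 1, 3, 3]

1410 = 11×127 + 13
127 = 9×13 + 10
13 = 1×10 + 3
10 = 3×3 + 1
3 = 3×1 + 0  (stop)
So 1410/127 = [11; 9, 1, 3, 3].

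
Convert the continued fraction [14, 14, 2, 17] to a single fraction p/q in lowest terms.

Using pₖ = aₖpₖ₋₁ + pₖ₋₂ and qₖ = aₖqₖ₋₁ + qₖ₋₂:
  k=0: a=14, p=14, q=1
  k=1: a=14, p=197, q=14
  k=2: a=2, p=408, q=29
  k=3: a=17, p=7133, q=507

7133/507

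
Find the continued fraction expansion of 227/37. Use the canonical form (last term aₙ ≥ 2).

227 = 6×37 + 5
37 = 7×5 + 2
5 = 2×2 + 1
2 = 2×1 + 0  (stop)
So 227/37 = [6; 7, 2, 2].

[6; 7, 2, 2]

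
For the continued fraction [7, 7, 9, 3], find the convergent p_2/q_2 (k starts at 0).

Using pₖ = aₖpₖ₋₁ + pₖ₋₂, qₖ = aₖqₖ₋₁ + qₖ₋₂ (with p₋₁=1, p₋₂=0, q₋₁=0, q₋₂=1):
  k=0: a=7, p=7, q=1
  k=1: a=7, p=50, q=7
  k=2: a=9, p=457, q=64

457/64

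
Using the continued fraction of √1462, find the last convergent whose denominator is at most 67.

650/17

√1462 = [38; 4, 4, 4, 76, …] (period length 4).
Convergents:
  p_0/q_0 = 38/1
  p_1/q_1 = 153/4
  p_2/q_2 = 650/17
  p_3/q_3 = 2753/72
q_2 = 17 ≤ 67 < 72 = q_3, so the answer is 650/17.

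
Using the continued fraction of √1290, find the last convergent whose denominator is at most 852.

√1290 = [35; 1, 10, 1, 70, …] (period length 4).
Convergents:
  p_0/q_0 = 35/1
  p_1/q_1 = 36/1
  p_2/q_2 = 395/11
  p_3/q_3 = 431/12
  p_4/q_4 = 30565/851
  p_5/q_5 = 30996/863
q_4 = 851 ≤ 852 < 863 = q_5, so the answer is 30565/851.

30565/851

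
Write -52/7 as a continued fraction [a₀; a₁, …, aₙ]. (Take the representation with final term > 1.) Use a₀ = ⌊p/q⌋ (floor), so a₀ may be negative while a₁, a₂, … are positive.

[-8; 1, 1, 3]

-52 = -8×7 + 4
7 = 1×4 + 3
4 = 1×3 + 1
3 = 3×1 + 0  (stop)
So -52/7 = [-8; 1, 1, 3].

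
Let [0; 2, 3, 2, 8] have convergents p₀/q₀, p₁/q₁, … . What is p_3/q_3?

7/16

Using pₖ = aₖpₖ₋₁ + pₖ₋₂, qₖ = aₖqₖ₋₁ + qₖ₋₂ (with p₋₁=1, p₋₂=0, q₋₁=0, q₋₂=1):
  k=0: a=0, p=0, q=1
  k=1: a=2, p=1, q=2
  k=2: a=3, p=3, q=7
  k=3: a=2, p=7, q=16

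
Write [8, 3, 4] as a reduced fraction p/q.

108/13

Fold from the inside: start with 4/1.
  3 + 1/4 = 13/4
  8 + 4/13 = 108/13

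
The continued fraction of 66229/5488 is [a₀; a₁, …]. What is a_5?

17

66229 = 12·5488 + 373   →  a_0 = 12
5488 = 14·373 + 266   →  a_1 = 14
373 = 1·266 + 107   →  a_2 = 1
266 = 2·107 + 52   →  a_3 = 2
107 = 2·52 + 3   →  a_4 = 2
52 = 17·3 + 1   →  a_5 = 17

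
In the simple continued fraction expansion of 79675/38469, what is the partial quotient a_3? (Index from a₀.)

7

79675 = 2·38469 + 2737   →  a_0 = 2
38469 = 14·2737 + 151   →  a_1 = 14
2737 = 18·151 + 19   →  a_2 = 18
151 = 7·19 + 18   →  a_3 = 7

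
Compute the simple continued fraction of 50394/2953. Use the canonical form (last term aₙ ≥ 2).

[17; 15, 3, 3, 19]

50394 = 17·2953 + 193
2953 = 15·193 + 58
193 = 3·58 + 19
58 = 3·19 + 1
19 = 19·1 + 0  (stop)
So 50394/2953 = [17; 15, 3, 3, 19].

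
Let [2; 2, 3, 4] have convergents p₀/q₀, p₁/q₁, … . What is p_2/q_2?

Using pₖ = aₖpₖ₋₁ + pₖ₋₂, qₖ = aₖqₖ₋₁ + qₖ₋₂ (with p₋₁=1, p₋₂=0, q₋₁=0, q₋₂=1):
  k=0: a=2, p=2, q=1
  k=1: a=2, p=5, q=2
  k=2: a=3, p=17, q=7

17/7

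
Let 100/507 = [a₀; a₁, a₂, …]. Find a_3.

3

100 = 0·507 + 100   →  a_0 = 0
507 = 5·100 + 7   →  a_1 = 5
100 = 14·7 + 2   →  a_2 = 14
7 = 3·2 + 1   →  a_3 = 3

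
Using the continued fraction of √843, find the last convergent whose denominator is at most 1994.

48865/1683

√843 = [29; 29, 58, …] (period length 2).
Convergents:
  p_0/q_0 = 29/1
  p_1/q_1 = 842/29
  p_2/q_2 = 48865/1683
  p_3/q_3 = 1417927/48836
q_2 = 1683 ≤ 1994 < 48836 = q_3, so the answer is 48865/1683.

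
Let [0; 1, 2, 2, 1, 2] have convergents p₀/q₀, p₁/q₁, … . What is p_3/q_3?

5/7

Using pₖ = aₖpₖ₋₁ + pₖ₋₂, qₖ = aₖqₖ₋₁ + qₖ₋₂ (with p₋₁=1, p₋₂=0, q₋₁=0, q₋₂=1):
  k=0: a=0, p=0, q=1
  k=1: a=1, p=1, q=1
  k=2: a=2, p=2, q=3
  k=3: a=2, p=5, q=7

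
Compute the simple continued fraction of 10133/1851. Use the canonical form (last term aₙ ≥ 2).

10133 = 5×1851 + 878
1851 = 2×878 + 95
878 = 9×95 + 23
95 = 4×23 + 3
23 = 7×3 + 2
3 = 1×2 + 1
2 = 2×1 + 0  (stop)
So 10133/1851 = [5; 2, 9, 4, 7, 1, 2].

[5; 2, 9, 4, 7, 1, 2]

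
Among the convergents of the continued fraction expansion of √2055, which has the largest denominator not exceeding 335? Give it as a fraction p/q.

√2055 = [45; 3, 90, …] (period length 2).
Convergents:
  p_0/q_0 = 45/1
  p_1/q_1 = 136/3
  p_2/q_2 = 12285/271
  p_3/q_3 = 36991/816
q_2 = 271 ≤ 335 < 816 = q_3, so the answer is 12285/271.

12285/271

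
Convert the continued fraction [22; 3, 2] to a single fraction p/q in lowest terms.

Fold from the inside: start with 2/1.
  3 + 1/2 = 7/2
  22 + 2/7 = 156/7

156/7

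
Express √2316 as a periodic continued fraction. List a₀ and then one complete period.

[48; 8, 96]

a₀ = ⌊√2316⌋ = 48.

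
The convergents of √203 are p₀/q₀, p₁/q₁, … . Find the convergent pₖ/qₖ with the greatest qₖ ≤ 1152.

√203 = [14; 4, 28, …] (period length 2).
Convergents:
  p_0/q_0 = 14/1
  p_1/q_1 = 57/4
  p_2/q_2 = 1610/113
  p_3/q_3 = 6497/456
  p_4/q_4 = 183526/12881
q_3 = 456 ≤ 1152 < 12881 = q_4, so the answer is 6497/456.

6497/456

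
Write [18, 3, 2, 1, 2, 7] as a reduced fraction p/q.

3641/199

Using pₖ = aₖpₖ₋₁ + pₖ₋₂ and qₖ = aₖqₖ₋₁ + qₖ₋₂:
  k=0: a=18, p=18, q=1
  k=1: a=3, p=55, q=3
  k=2: a=2, p=128, q=7
  k=3: a=1, p=183, q=10
  k=4: a=2, p=494, q=27
  k=5: a=7, p=3641, q=199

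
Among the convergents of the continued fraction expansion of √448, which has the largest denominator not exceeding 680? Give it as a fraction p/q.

5355/253

√448 = [21; 6, 42, …] (period length 2).
Convergents:
  p_0/q_0 = 21/1
  p_1/q_1 = 127/6
  p_2/q_2 = 5355/253
  p_3/q_3 = 32257/1524
q_2 = 253 ≤ 680 < 1524 = q_3, so the answer is 5355/253.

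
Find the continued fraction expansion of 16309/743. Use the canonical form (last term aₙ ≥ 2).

[21; 1, 19, 12, 3]

16309 = 21·743 + 706
743 = 1·706 + 37
706 = 19·37 + 3
37 = 12·3 + 1
3 = 3·1 + 0  (stop)
So 16309/743 = [21; 1, 19, 12, 3].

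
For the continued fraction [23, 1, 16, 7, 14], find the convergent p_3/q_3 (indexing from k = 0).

2873/120

Using pₖ = aₖpₖ₋₁ + pₖ₋₂, qₖ = aₖqₖ₋₁ + qₖ₋₂ (with p₋₁=1, p₋₂=0, q₋₁=0, q₋₂=1):
  k=0: a=23, p=23, q=1
  k=1: a=1, p=24, q=1
  k=2: a=16, p=407, q=17
  k=3: a=7, p=2873, q=120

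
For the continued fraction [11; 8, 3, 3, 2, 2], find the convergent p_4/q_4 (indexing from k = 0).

Using pₖ = aₖpₖ₋₁ + pₖ₋₂, qₖ = aₖqₖ₋₁ + qₖ₋₂ (with p₋₁=1, p₋₂=0, q₋₁=0, q₋₂=1):
  k=0: a=11, p=11, q=1
  k=1: a=8, p=89, q=8
  k=2: a=3, p=278, q=25
  k=3: a=3, p=923, q=83
  k=4: a=2, p=2124, q=191

2124/191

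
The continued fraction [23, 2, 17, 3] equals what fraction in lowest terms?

2513/107

Fold from the inside: start with 3/1.
  17 + 1/3 = 52/3
  2 + 3/52 = 107/52
  23 + 52/107 = 2513/107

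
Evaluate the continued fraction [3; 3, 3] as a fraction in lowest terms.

Fold from the inside: start with 3/1.
  3 + 1/3 = 10/3
  3 + 3/10 = 33/10

33/10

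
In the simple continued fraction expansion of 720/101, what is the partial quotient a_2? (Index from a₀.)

720 = 7·101 + 13   →  a_0 = 7
101 = 7·13 + 10   →  a_1 = 7
13 = 1·10 + 3   →  a_2 = 1

1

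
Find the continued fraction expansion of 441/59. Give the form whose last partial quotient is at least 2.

441 = 7×59 + 28
59 = 2×28 + 3
28 = 9×3 + 1
3 = 3×1 + 0  (stop)
So 441/59 = [7; 2, 9, 3].

[7; 2, 9, 3]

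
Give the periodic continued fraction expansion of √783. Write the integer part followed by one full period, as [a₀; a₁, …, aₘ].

a₀ = ⌊√783⌋ = 27.
With m₀=0, d₀=1 and mₖ₊₁ = dₖaₖ − mₖ, dₖ₊₁ = (n − mₖ₊₁²)/dₖ, aₖ₊₁ = ⌊(a₀+mₖ₊₁)/dₖ₊₁⌋:
  k=1: m=27, d=54, a=1
  k=2: m=27, d=1, a=54
d=1 and a=2a₀=54 at k=2, so the next step gives (m, d) = (27, 54) again — its k=1 value — and the period has length 2.

[27; 1, 54]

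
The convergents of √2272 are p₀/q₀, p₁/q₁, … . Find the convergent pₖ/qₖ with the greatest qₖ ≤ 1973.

√2272 = [47; 1, 1, 1, 94, …] (period length 4).
Convergents:
  p_0/q_0 = 47/1
  p_1/q_1 = 48/1
  p_2/q_2 = 95/2
  p_3/q_3 = 143/3
  p_4/q_4 = 13537/284
  p_5/q_5 = 13680/287
  p_6/q_6 = 27217/571
  p_7/q_7 = 40897/858
  p_8/q_8 = 3871535/81223
q_7 = 858 ≤ 1973 < 81223 = q_8, so the answer is 40897/858.

40897/858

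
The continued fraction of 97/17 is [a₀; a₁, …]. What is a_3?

97 = 5·17 + 12   →  a_0 = 5
17 = 1·12 + 5   →  a_1 = 1
12 = 2·5 + 2   →  a_2 = 2
5 = 2·2 + 1   →  a_3 = 2

2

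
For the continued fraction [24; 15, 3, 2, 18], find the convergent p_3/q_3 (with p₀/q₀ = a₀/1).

Using pₖ = aₖpₖ₋₁ + pₖ₋₂, qₖ = aₖqₖ₋₁ + qₖ₋₂ (with p₋₁=1, p₋₂=0, q₋₁=0, q₋₂=1):
  k=0: a=24, p=24, q=1
  k=1: a=15, p=361, q=15
  k=2: a=3, p=1107, q=46
  k=3: a=2, p=2575, q=107

2575/107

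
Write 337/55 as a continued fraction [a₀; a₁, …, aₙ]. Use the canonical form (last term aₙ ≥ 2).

[6; 7, 1, 6]

337 = 6*55 + 7
55 = 7*7 + 6
7 = 1*6 + 1
6 = 6*1 + 0  (stop)
So 337/55 = [6; 7, 1, 6].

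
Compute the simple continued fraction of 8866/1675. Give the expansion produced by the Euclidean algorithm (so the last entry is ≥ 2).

8866 = 5·1675 + 491
1675 = 3·491 + 202
491 = 2·202 + 87
202 = 2·87 + 28
87 = 3·28 + 3
28 = 9·3 + 1
3 = 3·1 + 0  (stop)
So 8866/1675 = [5; 3, 2, 2, 3, 9, 3].

[5; 3, 2, 2, 3, 9, 3]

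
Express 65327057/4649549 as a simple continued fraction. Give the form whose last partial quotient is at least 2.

[14; 19, 1, 12, 17, 19, 18, 3]

65327057 = 14×4649549 + 233371
4649549 = 19×233371 + 215500
233371 = 1×215500 + 17871
215500 = 12×17871 + 1048
17871 = 17×1048 + 55
1048 = 19×55 + 3
55 = 18×3 + 1
3 = 3×1 + 0  (stop)
So 65327057/4649549 = [14; 19, 1, 12, 17, 19, 18, 3].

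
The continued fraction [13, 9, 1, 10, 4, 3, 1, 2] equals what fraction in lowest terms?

68557/5233

Using pₖ = aₖpₖ₋₁ + pₖ₋₂ and qₖ = aₖqₖ₋₁ + qₖ₋₂:
  k=0: a=13, p=13, q=1
  k=1: a=9, p=118, q=9
  k=2: a=1, p=131, q=10
  k=3: a=10, p=1428, q=109
  k=4: a=4, p=5843, q=446
  k=5: a=3, p=18957, q=1447
  k=6: a=1, p=24800, q=1893
  k=7: a=2, p=68557, q=5233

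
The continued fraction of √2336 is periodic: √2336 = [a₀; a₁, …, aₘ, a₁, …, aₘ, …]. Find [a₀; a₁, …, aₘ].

a₀ = ⌊√2336⌋ = 48.

[48; 3, 96]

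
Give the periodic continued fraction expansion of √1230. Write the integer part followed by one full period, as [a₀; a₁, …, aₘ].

a₀ = ⌊√1230⌋ = 35.
With m₀=0, d₀=1 and mₖ₊₁ = dₖaₖ − mₖ, dₖ₊₁ = (n − mₖ₊₁²)/dₖ, aₖ₊₁ = ⌊(a₀+mₖ₊₁)/dₖ₊₁⌋:
  k=1: m=35, d=5, a=14
  k=2: m=35, d=1, a=70
d=1 and a=2a₀=70 at k=2, so the next step gives (m, d) = (35, 5) again — its k=1 value — and the period has length 2.

[35; 14, 70]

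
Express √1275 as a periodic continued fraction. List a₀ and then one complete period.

[35; 1, 2, 2, 2, 2, 2, 1, 70]

a₀ = ⌊√1275⌋ = 35.
With m₀=0, d₀=1 and mₖ₊₁ = dₖaₖ − mₖ, dₖ₊₁ = (n − mₖ₊₁²)/dₖ, aₖ₊₁ = ⌊(a₀+mₖ₊₁)/dₖ₊₁⌋:
  k=1: m=35, d=50, a=1
  k=2: m=15, d=21, a=2
  k=3: m=27, d=26, a=2
  k=4: m=25, d=25, a=2
  k=5: m=25, d=26, a=2
  k=6: m=27, d=21, a=2
  k=7: m=15, d=50, a=1
  k=8: m=35, d=1, a=70
d=1 and a=2a₀=70 at k=8, so the next step gives (m, d) = (35, 50) again — its k=1 value — and the period has length 8.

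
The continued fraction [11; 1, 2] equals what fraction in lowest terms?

Using pₖ = aₖpₖ₋₁ + pₖ₋₂ and qₖ = aₖqₖ₋₁ + qₖ₋₂:
  k=0: a=11, p=11, q=1
  k=1: a=1, p=12, q=1
  k=2: a=2, p=35, q=3

35/3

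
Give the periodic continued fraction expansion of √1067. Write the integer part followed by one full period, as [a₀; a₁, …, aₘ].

[32; 1, 1, 1, 64]

a₀ = ⌊√1067⌋ = 32.
With m₀=0, d₀=1 and mₖ₊₁ = dₖaₖ − mₖ, dₖ₊₁ = (n − mₖ₊₁²)/dₖ, aₖ₊₁ = ⌊(a₀+mₖ₊₁)/dₖ₊₁⌋:
  k=1: m=32, d=43, a=1
  k=2: m=11, d=22, a=1
  k=3: m=11, d=43, a=1
  k=4: m=32, d=1, a=64
d=1 and a=2a₀=64 at k=4, so the next step gives (m, d) = (32, 43) again — its k=1 value — and the period has length 4.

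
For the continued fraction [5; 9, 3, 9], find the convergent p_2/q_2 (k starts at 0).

Using pₖ = aₖpₖ₋₁ + pₖ₋₂, qₖ = aₖqₖ₋₁ + qₖ₋₂ (with p₋₁=1, p₋₂=0, q₋₁=0, q₋₂=1):
  k=0: a=5, p=5, q=1
  k=1: a=9, p=46, q=9
  k=2: a=3, p=143, q=28

143/28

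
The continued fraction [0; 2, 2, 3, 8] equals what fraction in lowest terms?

58/141

Using pₖ = aₖpₖ₋₁ + pₖ₋₂ and qₖ = aₖqₖ₋₁ + qₖ₋₂:
  k=0: a=0, p=0, q=1
  k=1: a=2, p=1, q=2
  k=2: a=2, p=2, q=5
  k=3: a=3, p=7, q=17
  k=4: a=8, p=58, q=141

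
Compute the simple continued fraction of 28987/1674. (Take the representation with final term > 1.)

28987 = 17*1674 + 529
1674 = 3*529 + 87
529 = 6*87 + 7
87 = 12*7 + 3
7 = 2*3 + 1
3 = 3*1 + 0  (stop)
So 28987/1674 = [17; 3, 6, 12, 2, 3].

[17; 3, 6, 12, 2, 3]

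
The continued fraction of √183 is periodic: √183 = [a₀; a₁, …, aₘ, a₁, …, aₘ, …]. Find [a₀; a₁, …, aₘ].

[13; 1, 1, 8, 1, 1, 26]

a₀ = ⌊√183⌋ = 13.
With m₀=0, d₀=1 and mₖ₊₁ = dₖaₖ − mₖ, dₖ₊₁ = (n − mₖ₊₁²)/dₖ, aₖ₊₁ = ⌊(a₀+mₖ₊₁)/dₖ₊₁⌋:
  k=1: m=13, d=14, a=1
  k=2: m=1, d=13, a=1
  k=3: m=12, d=3, a=8
  k=4: m=12, d=13, a=1
  k=5: m=1, d=14, a=1
  k=6: m=13, d=1, a=26
d=1 and a=2a₀=26 at k=6, so the next step gives (m, d) = (13, 14) again — its k=1 value — and the period has length 6.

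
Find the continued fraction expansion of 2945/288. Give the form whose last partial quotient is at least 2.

2945 = 10*288 + 65
288 = 4*65 + 28
65 = 2*28 + 9
28 = 3*9 + 1
9 = 9*1 + 0  (stop)
So 2945/288 = [10; 4, 2, 3, 9].

[10; 4, 2, 3, 9]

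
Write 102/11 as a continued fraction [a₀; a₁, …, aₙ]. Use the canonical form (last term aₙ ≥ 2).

102 = 9·11 + 3
11 = 3·3 + 2
3 = 1·2 + 1
2 = 2·1 + 0  (stop)
So 102/11 = [9; 3, 1, 2].

[9; 3, 1, 2]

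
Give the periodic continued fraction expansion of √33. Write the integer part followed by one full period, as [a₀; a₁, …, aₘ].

[5; 1, 2, 1, 10]

a₀ = ⌊√33⌋ = 5.
With m₀=0, d₀=1 and mₖ₊₁ = dₖaₖ − mₖ, dₖ₊₁ = (n − mₖ₊₁²)/dₖ, aₖ₊₁ = ⌊(a₀+mₖ₊₁)/dₖ₊₁⌋:
  k=1: m=5, d=8, a=1
  k=2: m=3, d=3, a=2
  k=3: m=3, d=8, a=1
  k=4: m=5, d=1, a=10
d=1 and a=2a₀=10 at k=4, so the next step gives (m, d) = (5, 8) again — its k=1 value — and the period has length 4.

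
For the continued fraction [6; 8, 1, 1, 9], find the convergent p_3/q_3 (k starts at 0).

Using pₖ = aₖpₖ₋₁ + pₖ₋₂, qₖ = aₖqₖ₋₁ + qₖ₋₂ (with p₋₁=1, p₋₂=0, q₋₁=0, q₋₂=1):
  k=0: a=6, p=6, q=1
  k=1: a=8, p=49, q=8
  k=2: a=1, p=55, q=9
  k=3: a=1, p=104, q=17

104/17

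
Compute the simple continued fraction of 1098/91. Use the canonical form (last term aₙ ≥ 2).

[12; 15, 6]

1098 = 12×91 + 6
91 = 15×6 + 1
6 = 6×1 + 0  (stop)
So 1098/91 = [12; 15, 6].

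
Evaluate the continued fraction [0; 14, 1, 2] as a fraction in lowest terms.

Fold from the inside: start with 2/1.
  1 + 1/2 = 3/2
  14 + 2/3 = 44/3
  0 + 3/44 = 3/44

3/44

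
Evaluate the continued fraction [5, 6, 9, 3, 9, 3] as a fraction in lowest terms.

25576/4953

Fold from the inside: start with 3/1.
  9 + 1/3 = 28/3
  3 + 3/28 = 87/28
  9 + 28/87 = 811/87
  6 + 87/811 = 4953/811
  5 + 811/4953 = 25576/4953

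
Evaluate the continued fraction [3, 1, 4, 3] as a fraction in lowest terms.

Fold from the inside: start with 3/1.
  4 + 1/3 = 13/3
  1 + 3/13 = 16/13
  3 + 13/16 = 61/16

61/16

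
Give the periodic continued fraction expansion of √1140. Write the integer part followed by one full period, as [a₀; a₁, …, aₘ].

a₀ = ⌊√1140⌋ = 33.
With m₀=0, d₀=1 and mₖ₊₁ = dₖaₖ − mₖ, dₖ₊₁ = (n − mₖ₊₁²)/dₖ, aₖ₊₁ = ⌊(a₀+mₖ₊₁)/dₖ₊₁⌋:
  k=1: m=33, d=51, a=1
  k=2: m=18, d=16, a=3
  k=3: m=30, d=15, a=4
  k=4: m=30, d=16, a=3
  k=5: m=18, d=51, a=1
  k=6: m=33, d=1, a=66
d=1 and a=2a₀=66 at k=6, so the next step gives (m, d) = (33, 51) again — its k=1 value — and the period has length 6.

[33; 1, 3, 4, 3, 1, 66]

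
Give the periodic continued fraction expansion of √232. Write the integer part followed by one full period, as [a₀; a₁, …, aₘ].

a₀ = ⌊√232⌋ = 15.
With m₀=0, d₀=1 and mₖ₊₁ = dₖaₖ − mₖ, dₖ₊₁ = (n − mₖ₊₁²)/dₖ, aₖ₊₁ = ⌊(a₀+mₖ₊₁)/dₖ₊₁⌋:
  k=1: m=15, d=7, a=4
  k=2: m=13, d=9, a=3
  k=3: m=14, d=4, a=7
  k=4: m=14, d=9, a=3
  k=5: m=13, d=7, a=4
  k=6: m=15, d=1, a=30
d=1 and a=2a₀=30 at k=6, so the next step gives (m, d) = (15, 7) again — its k=1 value — and the period has length 6.

[15; 4, 3, 7, 3, 4, 30]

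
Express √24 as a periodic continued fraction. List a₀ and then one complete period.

[4; 1, 8]

a₀ = ⌊√24⌋ = 4.
With m₀=0, d₀=1 and mₖ₊₁ = dₖaₖ − mₖ, dₖ₊₁ = (n − mₖ₊₁²)/dₖ, aₖ₊₁ = ⌊(a₀+mₖ₊₁)/dₖ₊₁⌋:
  k=1: m=4, d=8, a=1
  k=2: m=4, d=1, a=8
d=1 and a=2a₀=8 at k=2, so the next step gives (m, d) = (4, 8) again — its k=1 value — and the period has length 2.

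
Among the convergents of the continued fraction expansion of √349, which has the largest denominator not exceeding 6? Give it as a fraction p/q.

56/3

√349 = [18; 1, 2, 7, 7, 2, 1, 36, …] (period length 7).
Convergents:
  p_0/q_0 = 18/1
  p_1/q_1 = 19/1
  p_2/q_2 = 56/3
  p_3/q_3 = 411/22
q_2 = 3 ≤ 6 < 22 = q_3, so the answer is 56/3.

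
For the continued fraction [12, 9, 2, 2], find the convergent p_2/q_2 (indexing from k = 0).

230/19

Using pₖ = aₖpₖ₋₁ + pₖ₋₂, qₖ = aₖqₖ₋₁ + qₖ₋₂ (with p₋₁=1, p₋₂=0, q₋₁=0, q₋₂=1):
  k=0: a=12, p=12, q=1
  k=1: a=9, p=109, q=9
  k=2: a=2, p=230, q=19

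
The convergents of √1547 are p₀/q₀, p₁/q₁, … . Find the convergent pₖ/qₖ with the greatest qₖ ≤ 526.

√1547 = [39; 3, 78, …] (period length 2).
Convergents:
  p_0/q_0 = 39/1
  p_1/q_1 = 118/3
  p_2/q_2 = 9243/235
  p_3/q_3 = 27847/708
q_2 = 235 ≤ 526 < 708 = q_3, so the answer is 9243/235.

9243/235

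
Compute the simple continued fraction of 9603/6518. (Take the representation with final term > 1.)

9603 = 1·6518 + 3085
6518 = 2·3085 + 348
3085 = 8·348 + 301
348 = 1·301 + 47
301 = 6·47 + 19
47 = 2·19 + 9
19 = 2·9 + 1
9 = 9·1 + 0  (stop)
So 9603/6518 = [1; 2, 8, 1, 6, 2, 2, 9].

[1; 2, 8, 1, 6, 2, 2, 9]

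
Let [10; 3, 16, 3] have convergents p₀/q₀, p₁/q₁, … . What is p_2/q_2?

Using pₖ = aₖpₖ₋₁ + pₖ₋₂, qₖ = aₖqₖ₋₁ + qₖ₋₂ (with p₋₁=1, p₋₂=0, q₋₁=0, q₋₂=1):
  k=0: a=10, p=10, q=1
  k=1: a=3, p=31, q=3
  k=2: a=16, p=506, q=49

506/49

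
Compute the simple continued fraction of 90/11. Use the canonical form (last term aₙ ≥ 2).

90 = 8*11 + 2
11 = 5*2 + 1
2 = 2*1 + 0  (stop)
So 90/11 = [8; 5, 2].

[8; 5, 2]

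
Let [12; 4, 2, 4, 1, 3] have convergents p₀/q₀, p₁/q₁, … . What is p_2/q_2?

110/9

Using pₖ = aₖpₖ₋₁ + pₖ₋₂, qₖ = aₖqₖ₋₁ + qₖ₋₂ (with p₋₁=1, p₋₂=0, q₋₁=0, q₋₂=1):
  k=0: a=12, p=12, q=1
  k=1: a=4, p=49, q=4
  k=2: a=2, p=110, q=9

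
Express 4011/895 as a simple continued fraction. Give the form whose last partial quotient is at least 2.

4011 = 4*895 + 431
895 = 2*431 + 33
431 = 13*33 + 2
33 = 16*2 + 1
2 = 2*1 + 0  (stop)
So 4011/895 = [4; 2, 13, 16, 2].

[4; 2, 13, 16, 2]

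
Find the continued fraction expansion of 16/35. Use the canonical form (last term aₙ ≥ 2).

[0; 2, 5, 3]

16 = 0·35 + 16
35 = 2·16 + 3
16 = 5·3 + 1
3 = 3·1 + 0  (stop)
So 16/35 = [0; 2, 5, 3].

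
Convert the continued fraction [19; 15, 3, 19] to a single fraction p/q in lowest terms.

16949/889

Fold from the inside: start with 19/1.
  3 + 1/19 = 58/19
  15 + 19/58 = 889/58
  19 + 58/889 = 16949/889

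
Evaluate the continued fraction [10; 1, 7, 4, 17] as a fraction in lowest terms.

Fold from the inside: start with 17/1.
  4 + 1/17 = 69/17
  7 + 17/69 = 500/69
  1 + 69/500 = 569/500
  10 + 500/569 = 6190/569

6190/569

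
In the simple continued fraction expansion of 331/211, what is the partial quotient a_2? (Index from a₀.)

1

331 = 1·211 + 120   →  a_0 = 1
211 = 1·120 + 91   →  a_1 = 1
120 = 1·91 + 29   →  a_2 = 1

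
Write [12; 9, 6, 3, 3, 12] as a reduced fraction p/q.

Fold from the inside: start with 12/1.
  3 + 1/12 = 37/12
  3 + 12/37 = 123/37
  6 + 37/123 = 775/123
  9 + 123/775 = 7098/775
  12 + 775/7098 = 85951/7098

85951/7098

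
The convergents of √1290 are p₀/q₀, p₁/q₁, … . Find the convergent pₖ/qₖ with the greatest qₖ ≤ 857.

30565/851

√1290 = [35; 1, 10, 1, 70, …] (period length 4).
Convergents:
  p_0/q_0 = 35/1
  p_1/q_1 = 36/1
  p_2/q_2 = 395/11
  p_3/q_3 = 431/12
  p_4/q_4 = 30565/851
  p_5/q_5 = 30996/863
q_4 = 851 ≤ 857 < 863 = q_5, so the answer is 30565/851.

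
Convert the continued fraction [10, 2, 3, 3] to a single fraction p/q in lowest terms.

240/23

Using pₖ = aₖpₖ₋₁ + pₖ₋₂ and qₖ = aₖqₖ₋₁ + qₖ₋₂:
  k=0: a=10, p=10, q=1
  k=1: a=2, p=21, q=2
  k=2: a=3, p=73, q=7
  k=3: a=3, p=240, q=23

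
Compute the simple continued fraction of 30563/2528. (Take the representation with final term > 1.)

30563 = 12·2528 + 227
2528 = 11·227 + 31
227 = 7·31 + 10
31 = 3·10 + 1
10 = 10·1 + 0  (stop)
So 30563/2528 = [12; 11, 7, 3, 10].

[12; 11, 7, 3, 10]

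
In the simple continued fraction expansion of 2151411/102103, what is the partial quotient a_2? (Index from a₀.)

11

2151411 = 21·102103 + 7248   →  a_0 = 21
102103 = 14·7248 + 631   →  a_1 = 14
7248 = 11·631 + 307   →  a_2 = 11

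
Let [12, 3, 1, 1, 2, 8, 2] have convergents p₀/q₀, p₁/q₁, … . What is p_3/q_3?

Using pₖ = aₖpₖ₋₁ + pₖ₋₂, qₖ = aₖqₖ₋₁ + qₖ₋₂ (with p₋₁=1, p₋₂=0, q₋₁=0, q₋₂=1):
  k=0: a=12, p=12, q=1
  k=1: a=3, p=37, q=3
  k=2: a=1, p=49, q=4
  k=3: a=1, p=86, q=7

86/7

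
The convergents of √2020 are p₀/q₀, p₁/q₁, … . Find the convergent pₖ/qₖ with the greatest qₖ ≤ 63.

√2020 = [44; 1, 16, 1, 88, …] (period length 4).
Convergents:
  p_0/q_0 = 44/1
  p_1/q_1 = 45/1
  p_2/q_2 = 764/17
  p_3/q_3 = 809/18
  p_4/q_4 = 71956/1601
q_3 = 18 ≤ 63 < 1601 = q_4, so the answer is 809/18.

809/18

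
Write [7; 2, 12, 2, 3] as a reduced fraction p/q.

1354/181

Using pₖ = aₖpₖ₋₁ + pₖ₋₂ and qₖ = aₖqₖ₋₁ + qₖ₋₂:
  k=0: a=7, p=7, q=1
  k=1: a=2, p=15, q=2
  k=2: a=12, p=187, q=25
  k=3: a=2, p=389, q=52
  k=4: a=3, p=1354, q=181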